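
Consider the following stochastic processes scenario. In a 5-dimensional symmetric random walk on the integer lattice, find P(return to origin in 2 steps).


P(return in 2 steps) = P(reverse first step) = 1/(2d)
= 1/10
= 0.1000

0.1000


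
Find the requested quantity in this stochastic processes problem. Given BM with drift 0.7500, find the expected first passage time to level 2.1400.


Expected first passage time = a/mu
= 2.1400/0.7500
= 2.8533

2.8533


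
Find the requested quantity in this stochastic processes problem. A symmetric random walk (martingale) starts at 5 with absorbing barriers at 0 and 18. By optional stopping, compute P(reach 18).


By optional stopping theorem: E(M at tau) = M(0) = 5
P(hit 18)*18 + P(hit 0)*0 = 5
P(hit 18) = (5 - 0)/(18 - 0) = 5/18 = 0.2778

0.2778


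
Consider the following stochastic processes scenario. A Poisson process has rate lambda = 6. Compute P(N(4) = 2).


P(N(t)=k) = (lambda*t)^k * exp(-lambda*t) / k!
lambda*t = 24
= 24^2 * exp(-24) / 2!
= 576 * 3.7751e-11 / 2
= 1.0872e-08

1.0872e-08


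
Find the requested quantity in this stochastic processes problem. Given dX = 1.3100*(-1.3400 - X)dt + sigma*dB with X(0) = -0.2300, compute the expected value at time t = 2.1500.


E[X(t)] = mu + (X(0) - mu)*exp(-theta*t)
= -1.3400 + (-0.2300 - -1.3400)*exp(-1.3100*2.1500)
= -1.3400 + 1.1100 * 0.0598
= -1.2736

-1.2736


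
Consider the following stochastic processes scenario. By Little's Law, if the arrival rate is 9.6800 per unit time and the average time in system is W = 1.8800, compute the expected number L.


Little's Law: L = lambda * W
= 9.6800 * 1.8800
= 18.1984

18.1984


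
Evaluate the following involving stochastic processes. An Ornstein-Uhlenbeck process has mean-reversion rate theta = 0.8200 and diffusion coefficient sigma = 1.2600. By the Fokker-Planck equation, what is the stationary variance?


Stationary variance = sigma^2 / (2*theta)
= 1.2600^2 / (2*0.8200)
= 1.5876 / 1.6400
= 0.9680

0.9680


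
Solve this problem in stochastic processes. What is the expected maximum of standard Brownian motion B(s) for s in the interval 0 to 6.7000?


E(max B(s)) = sqrt(2t/pi)
= sqrt(2*6.7000/pi)
= sqrt(4.2654)
= 2.0653

2.0653


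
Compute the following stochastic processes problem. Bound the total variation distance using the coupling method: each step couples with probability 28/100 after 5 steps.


TV distance bound <= (1-delta)^n
= (1 - 0.2800)^5
= 0.7200^5
= 0.1935

0.1935


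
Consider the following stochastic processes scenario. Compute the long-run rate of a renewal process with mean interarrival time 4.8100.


Long-run renewal rate = 1/E(X)
= 1/4.8100
= 0.2079

0.2079


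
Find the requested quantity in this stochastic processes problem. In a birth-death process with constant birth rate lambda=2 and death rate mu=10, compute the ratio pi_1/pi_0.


For birth-death process, pi_n/pi_0 = (lambda/mu)^n
= (2/10)^1
= 0.2000

0.2000


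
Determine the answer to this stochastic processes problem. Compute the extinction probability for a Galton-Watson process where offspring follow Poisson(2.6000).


Since mu = 2.6000 > 1, extinction prob q < 1.
Solve s = exp(mu*(s-1)) iteratively.
q = 0.0951

0.0951


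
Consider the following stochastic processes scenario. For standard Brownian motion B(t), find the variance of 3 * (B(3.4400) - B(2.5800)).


Var(alpha*(B(t)-B(s))) = alpha^2 * (t-s)
= 3^2 * (3.4400 - 2.5800)
= 9 * 0.8600
= 7.7400

7.7400


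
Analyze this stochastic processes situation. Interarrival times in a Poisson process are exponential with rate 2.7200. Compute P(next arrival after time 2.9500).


P(X > t) = exp(-lambda * t)
= exp(-2.7200 * 2.9500)
= exp(-8.0240) = 3.2751e-04

3.2751e-04


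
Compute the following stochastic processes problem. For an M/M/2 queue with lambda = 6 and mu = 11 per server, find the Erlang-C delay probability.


a = lambda/mu = 0.5455
rho = a/c = 0.2727
Erlang-C formula applied:
C(c,a) = 0.1169

0.1169


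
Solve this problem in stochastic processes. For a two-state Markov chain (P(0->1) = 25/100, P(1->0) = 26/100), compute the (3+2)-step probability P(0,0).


P^5 = P^3 * P^2
Computing via matrix multiplication of the transition matrix.
Entry (0,0) of P^5 = 0.5237

0.5237


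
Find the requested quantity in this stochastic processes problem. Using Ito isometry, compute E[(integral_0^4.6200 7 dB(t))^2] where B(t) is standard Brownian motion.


By Ito isometry: E[(int f dB)^2] = int f^2 dt
= 7^2 * 4.6200
= 49 * 4.6200 = 226.3800

226.3800


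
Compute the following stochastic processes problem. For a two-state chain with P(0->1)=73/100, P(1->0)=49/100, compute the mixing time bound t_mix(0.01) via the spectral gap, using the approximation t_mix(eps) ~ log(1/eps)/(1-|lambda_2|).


lambda_2 = |1 - p01 - p10| = |1 - 0.7300 - 0.4900| = 0.2200
t_mix ~ log(1/eps)/(1 - |lambda_2|)
= log(100)/(1 - 0.2200) = 4.6052/0.7800
= 5.9041

5.9041


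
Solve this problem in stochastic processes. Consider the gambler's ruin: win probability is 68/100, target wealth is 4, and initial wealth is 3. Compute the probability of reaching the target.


Gambler's ruin formula:
r = q/p = 0.3200/0.6800 = 0.4706
P(win) = (1 - r^i)/(1 - r^N)
= (1 - 0.4706^3)/(1 - 0.4706^4)
= 0.9420

0.9420


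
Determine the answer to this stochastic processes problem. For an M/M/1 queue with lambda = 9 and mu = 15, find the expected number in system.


rho = 9/15 = 0.6000
L = rho/(1-rho)
= 0.6000/0.4000
= 1.5000

1.5000


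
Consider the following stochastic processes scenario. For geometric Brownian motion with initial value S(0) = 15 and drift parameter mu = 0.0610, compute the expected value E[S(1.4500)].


E[S(t)] = S(0) * exp(mu * t)
= 15 * exp(0.0610 * 1.4500)
= 15 * 1.0925
= 16.3872

16.3872


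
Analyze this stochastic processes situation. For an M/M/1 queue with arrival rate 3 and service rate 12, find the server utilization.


rho = lambda/mu
= 3/12
= 0.2500

0.2500


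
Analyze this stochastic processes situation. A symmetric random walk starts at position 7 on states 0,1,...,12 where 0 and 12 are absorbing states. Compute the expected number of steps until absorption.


For symmetric RW on 0,...,N with absorbing barriers, E(i) = i*(N-i)
E(7) = 7 * 5 = 35

35


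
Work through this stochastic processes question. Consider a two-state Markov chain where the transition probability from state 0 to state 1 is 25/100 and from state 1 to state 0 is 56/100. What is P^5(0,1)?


Computing P^5 by matrix multiplication.
P = [[0.7500, 0.2500], [0.5600, 0.4400]]
After raising P to the power 5:
P^5(0,1) = 0.3086

0.3086


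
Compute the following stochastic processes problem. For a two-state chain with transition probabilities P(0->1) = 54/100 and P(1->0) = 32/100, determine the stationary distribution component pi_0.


Stationary distribution: pi_0 = p10/(p01+p10), pi_1 = p01/(p01+p10)
p01 = 0.5400, p10 = 0.3200
pi_0 = 0.3721

0.3721


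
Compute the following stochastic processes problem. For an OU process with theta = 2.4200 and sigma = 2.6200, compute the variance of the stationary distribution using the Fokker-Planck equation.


Stationary variance = sigma^2 / (2*theta)
= 2.6200^2 / (2*2.4200)
= 6.8644 / 4.8400
= 1.4183

1.4183


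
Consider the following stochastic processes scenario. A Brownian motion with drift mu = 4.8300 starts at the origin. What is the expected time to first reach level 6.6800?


Expected first passage time = a/mu
= 6.6800/4.8300
= 1.3830

1.3830


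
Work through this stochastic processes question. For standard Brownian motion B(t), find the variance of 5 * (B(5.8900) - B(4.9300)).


Var(alpha*(B(t)-B(s))) = alpha^2 * (t-s)
= 5^2 * (5.8900 - 4.9300)
= 25 * 0.9600
= 24.0000

24.0000


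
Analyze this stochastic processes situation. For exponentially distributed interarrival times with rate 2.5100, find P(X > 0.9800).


P(X > t) = exp(-lambda * t)
= exp(-2.5100 * 0.9800)
= exp(-2.4598) = 0.0855

0.0855


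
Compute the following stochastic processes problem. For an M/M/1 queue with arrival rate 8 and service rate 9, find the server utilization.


rho = lambda/mu
= 8/9
= 0.8889

0.8889


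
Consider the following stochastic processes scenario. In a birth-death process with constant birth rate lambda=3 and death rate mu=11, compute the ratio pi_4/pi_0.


For birth-death process, pi_n/pi_0 = (lambda/mu)^n
= (3/11)^4
= 0.0055

0.0055


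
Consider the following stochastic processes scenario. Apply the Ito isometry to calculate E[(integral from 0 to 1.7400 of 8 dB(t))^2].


By Ito isometry: E[(int f dB)^2] = int f^2 dt
= 8^2 * 1.7400
= 64 * 1.7400 = 111.3600

111.3600


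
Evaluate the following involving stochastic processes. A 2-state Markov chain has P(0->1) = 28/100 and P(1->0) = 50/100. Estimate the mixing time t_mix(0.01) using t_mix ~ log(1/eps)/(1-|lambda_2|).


lambda_2 = |1 - p01 - p10| = |1 - 0.2800 - 0.5000| = 0.2200
t_mix ~ log(1/eps)/(1 - |lambda_2|)
= log(100)/(1 - 0.2200) = 4.6052/0.7800
= 5.9041

5.9041


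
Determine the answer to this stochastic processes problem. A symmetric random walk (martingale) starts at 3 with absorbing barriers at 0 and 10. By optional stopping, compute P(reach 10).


By optional stopping theorem: E(M at tau) = M(0) = 3
P(hit 10)*10 + P(hit 0)*0 = 3
P(hit 10) = (3 - 0)/(10 - 0) = 3/10 = 0.3000

0.3000


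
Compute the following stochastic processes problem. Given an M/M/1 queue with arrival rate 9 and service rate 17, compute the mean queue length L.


rho = 9/17 = 0.5294
L = rho/(1-rho)
= 0.5294/0.4706
= 1.1250

1.1250


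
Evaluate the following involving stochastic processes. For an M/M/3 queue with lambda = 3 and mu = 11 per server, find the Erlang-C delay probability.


a = lambda/mu = 0.2727
rho = a/c = 0.0909
Erlang-C formula applied:
C(c,a) = 0.0028

0.0028


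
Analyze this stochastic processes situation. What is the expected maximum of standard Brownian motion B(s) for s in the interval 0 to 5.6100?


E(max B(s)) = sqrt(2t/pi)
= sqrt(2*5.6100/pi)
= sqrt(3.5714)
= 1.8898

1.8898


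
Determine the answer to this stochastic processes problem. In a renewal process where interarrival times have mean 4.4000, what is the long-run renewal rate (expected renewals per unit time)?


Long-run renewal rate = 1/E(X)
= 1/4.4000
= 0.2273

0.2273


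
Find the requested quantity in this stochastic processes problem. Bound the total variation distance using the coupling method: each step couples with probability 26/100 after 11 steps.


TV distance bound <= (1-delta)^n
= (1 - 0.2600)^11
= 0.7400^11
= 0.0364

0.0364


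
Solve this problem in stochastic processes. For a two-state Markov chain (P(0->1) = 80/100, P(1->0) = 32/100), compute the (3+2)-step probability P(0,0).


P^5 = P^3 * P^2
Computing via matrix multiplication of the transition matrix.
Entry (0,0) of P^5 = 0.2857

0.2857


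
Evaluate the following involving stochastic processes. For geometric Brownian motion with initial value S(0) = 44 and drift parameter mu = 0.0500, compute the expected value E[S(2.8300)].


E[S(t)] = S(0) * exp(mu * t)
= 44 * exp(0.0500 * 2.8300)
= 44 * 1.1520
= 50.6880

50.6880


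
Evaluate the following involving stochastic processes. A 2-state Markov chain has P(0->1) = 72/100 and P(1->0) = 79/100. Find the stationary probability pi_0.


Stationary distribution: pi_0 = p10/(p01+p10), pi_1 = p01/(p01+p10)
p01 = 0.7200, p10 = 0.7900
pi_0 = 0.5232

0.5232


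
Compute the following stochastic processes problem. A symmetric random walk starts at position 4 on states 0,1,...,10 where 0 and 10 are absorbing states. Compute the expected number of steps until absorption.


For symmetric RW on 0,...,N with absorbing barriers, E(i) = i*(N-i)
E(4) = 4 * 6 = 24

24


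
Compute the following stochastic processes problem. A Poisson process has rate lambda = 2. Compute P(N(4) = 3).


P(N(t)=k) = (lambda*t)^k * exp(-lambda*t) / k!
lambda*t = 8
= 8^3 * exp(-8) / 3!
= 512 * 3.3546e-04 / 6
= 0.0286

0.0286


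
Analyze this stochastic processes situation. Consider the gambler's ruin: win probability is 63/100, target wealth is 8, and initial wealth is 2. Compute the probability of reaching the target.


Gambler's ruin formula:
r = q/p = 0.3700/0.6300 = 0.5873
P(win) = (1 - r^i)/(1 - r^N)
= (1 - 0.5873^2)/(1 - 0.5873^8)
= 0.6645

0.6645


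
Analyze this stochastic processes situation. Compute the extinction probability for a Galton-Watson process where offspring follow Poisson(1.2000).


Since mu = 1.2000 > 1, extinction prob q < 1.
Solve s = exp(mu*(s-1)) iteratively.
q = 0.6863

0.6863


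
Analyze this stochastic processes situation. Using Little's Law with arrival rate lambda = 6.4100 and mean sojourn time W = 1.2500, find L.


Little's Law: L = lambda * W
= 6.4100 * 1.2500
= 8.0125

8.0125


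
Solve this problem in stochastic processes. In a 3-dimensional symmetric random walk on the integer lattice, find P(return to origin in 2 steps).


P(return in 2 steps) = P(reverse first step) = 1/(2d)
= 1/6
= 0.1667

0.1667


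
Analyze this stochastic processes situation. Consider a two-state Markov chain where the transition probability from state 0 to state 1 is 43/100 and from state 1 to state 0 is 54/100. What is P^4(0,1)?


Computing P^4 by matrix multiplication.
P = [[0.5700, 0.4300], [0.5400, 0.4600]]
After raising P to the power 4:
P^4(0,1) = 0.4433

0.4433


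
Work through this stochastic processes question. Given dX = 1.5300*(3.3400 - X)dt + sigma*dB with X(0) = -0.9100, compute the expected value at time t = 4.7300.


E[X(t)] = mu + (X(0) - mu)*exp(-theta*t)
= 3.3400 + (-0.9100 - 3.3400)*exp(-1.5300*4.7300)
= 3.3400 + -4.2500 * 7.1954e-04
= 3.3369

3.3369


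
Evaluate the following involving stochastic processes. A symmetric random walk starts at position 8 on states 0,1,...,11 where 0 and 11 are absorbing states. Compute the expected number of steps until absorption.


For symmetric RW on 0,...,N with absorbing barriers, E(i) = i*(N-i)
E(8) = 8 * 3 = 24

24


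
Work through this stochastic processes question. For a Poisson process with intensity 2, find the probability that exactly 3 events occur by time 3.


P(N(t)=k) = (lambda*t)^k * exp(-lambda*t) / k!
lambda*t = 6
= 6^3 * exp(-6) / 3!
= 216 * 0.0025 / 6
= 0.0892

0.0892


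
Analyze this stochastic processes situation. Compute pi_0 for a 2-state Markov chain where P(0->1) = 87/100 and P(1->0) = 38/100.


Stationary distribution: pi_0 = p10/(p01+p10), pi_1 = p01/(p01+p10)
p01 = 0.8700, p10 = 0.3800
pi_0 = 0.3040

0.3040


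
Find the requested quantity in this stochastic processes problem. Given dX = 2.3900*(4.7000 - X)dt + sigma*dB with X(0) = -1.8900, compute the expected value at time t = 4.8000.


E[X(t)] = mu + (X(0) - mu)*exp(-theta*t)
= 4.7000 + (-1.8900 - 4.7000)*exp(-2.3900*4.8000)
= 4.7000 + -6.5900 * 1.0418e-05
= 4.6999

4.6999


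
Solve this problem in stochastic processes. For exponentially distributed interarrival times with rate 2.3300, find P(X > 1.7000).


P(X > t) = exp(-lambda * t)
= exp(-2.3300 * 1.7000)
= exp(-3.9610) = 0.0190

0.0190


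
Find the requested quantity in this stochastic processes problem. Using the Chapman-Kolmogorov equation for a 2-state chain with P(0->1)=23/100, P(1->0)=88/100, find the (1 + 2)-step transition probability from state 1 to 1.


P^3 = P^1 * P^2
Computing via matrix multiplication of the transition matrix.
Entry (1,1) of P^3 = 0.2062

0.2062


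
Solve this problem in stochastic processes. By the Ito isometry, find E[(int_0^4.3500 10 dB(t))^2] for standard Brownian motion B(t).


By Ito isometry: E[(int f dB)^2] = int f^2 dt
= 10^2 * 4.3500
= 100 * 4.3500 = 435.0000

435.0000


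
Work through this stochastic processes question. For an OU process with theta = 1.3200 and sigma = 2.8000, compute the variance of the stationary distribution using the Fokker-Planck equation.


Stationary variance = sigma^2 / (2*theta)
= 2.8000^2 / (2*1.3200)
= 7.8400 / 2.6400
= 2.9697

2.9697


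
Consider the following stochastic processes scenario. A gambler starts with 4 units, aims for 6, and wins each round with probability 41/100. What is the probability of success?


Gambler's ruin formula:
r = q/p = 0.5900/0.4100 = 1.4390
P(win) = (1 - r^i)/(1 - r^N)
= (1 - 1.4390^4)/(1 - 1.4390^6)
= 0.4173

0.4173


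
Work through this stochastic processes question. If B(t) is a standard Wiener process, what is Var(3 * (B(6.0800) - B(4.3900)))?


Var(alpha*(B(t)-B(s))) = alpha^2 * (t-s)
= 3^2 * (6.0800 - 4.3900)
= 9 * 1.6900
= 15.2100

15.2100


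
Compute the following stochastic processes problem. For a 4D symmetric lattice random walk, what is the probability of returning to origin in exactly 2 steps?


P(return in 2 steps) = P(reverse first step) = 1/(2d)
= 1/8
= 0.1250

0.1250


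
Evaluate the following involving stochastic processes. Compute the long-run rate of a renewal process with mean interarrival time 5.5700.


Long-run renewal rate = 1/E(X)
= 1/5.5700
= 0.1795

0.1795


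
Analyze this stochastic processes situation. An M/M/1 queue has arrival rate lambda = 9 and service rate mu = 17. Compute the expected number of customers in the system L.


rho = 9/17 = 0.5294
L = rho/(1-rho)
= 0.5294/0.4706
= 1.1250

1.1250


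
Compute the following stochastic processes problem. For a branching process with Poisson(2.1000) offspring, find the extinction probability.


Since mu = 2.1000 > 1, extinction prob q < 1.
Solve s = exp(mu*(s-1)) iteratively.
q = 0.1779

0.1779


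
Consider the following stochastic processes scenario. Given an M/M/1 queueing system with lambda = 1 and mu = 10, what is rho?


rho = lambda/mu
= 1/10
= 0.1000

0.1000


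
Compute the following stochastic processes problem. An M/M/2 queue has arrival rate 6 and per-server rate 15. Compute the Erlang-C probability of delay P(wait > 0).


a = lambda/mu = 0.4000
rho = a/c = 0.2000
Erlang-C formula applied:
C(c,a) = 0.0667

0.0667


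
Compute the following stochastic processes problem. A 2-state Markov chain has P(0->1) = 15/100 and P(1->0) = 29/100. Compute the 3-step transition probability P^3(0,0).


Computing P^3 by matrix multiplication.
P = [[0.8500, 0.1500], [0.2900, 0.7100]]
After raising P to the power 3:
P^3(0,0) = 0.7190

0.7190


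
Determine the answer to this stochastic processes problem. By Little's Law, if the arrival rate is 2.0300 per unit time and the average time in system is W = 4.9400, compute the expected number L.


Little's Law: L = lambda * W
= 2.0300 * 4.9400
= 10.0282

10.0282


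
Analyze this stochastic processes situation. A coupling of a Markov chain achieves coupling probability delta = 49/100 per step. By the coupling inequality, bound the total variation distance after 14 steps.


TV distance bound <= (1-delta)^n
= (1 - 0.4900)^14
= 0.5100^14
= 8.0535e-05

8.0535e-05


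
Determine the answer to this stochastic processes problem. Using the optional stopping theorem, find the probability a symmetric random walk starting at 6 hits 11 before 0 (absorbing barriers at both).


By optional stopping theorem: E(M at tau) = M(0) = 6
P(hit 11)*11 + P(hit 0)*0 = 6
P(hit 11) = (6 - 0)/(11 - 0) = 6/11 = 0.5455

0.5455


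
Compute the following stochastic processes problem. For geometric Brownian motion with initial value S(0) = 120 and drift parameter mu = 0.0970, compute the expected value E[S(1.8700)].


E[S(t)] = S(0) * exp(mu * t)
= 120 * exp(0.0970 * 1.8700)
= 120 * 1.1989
= 143.8659

143.8659


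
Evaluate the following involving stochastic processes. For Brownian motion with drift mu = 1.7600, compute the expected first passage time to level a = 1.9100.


Expected first passage time = a/mu
= 1.9100/1.7600
= 1.0852

1.0852


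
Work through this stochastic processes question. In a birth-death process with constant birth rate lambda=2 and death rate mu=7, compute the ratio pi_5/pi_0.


For birth-death process, pi_n/pi_0 = (lambda/mu)^n
= (2/7)^5
= 0.0019

0.0019


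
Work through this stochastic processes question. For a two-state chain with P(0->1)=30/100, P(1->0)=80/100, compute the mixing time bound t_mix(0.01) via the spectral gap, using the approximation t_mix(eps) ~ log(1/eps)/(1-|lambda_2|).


lambda_2 = |1 - p01 - p10| = |1 - 0.3000 - 0.8000| = 0.1000
t_mix ~ log(1/eps)/(1 - |lambda_2|)
= log(100)/(1 - 0.1000) = 4.6052/0.9000
= 5.1169

5.1169


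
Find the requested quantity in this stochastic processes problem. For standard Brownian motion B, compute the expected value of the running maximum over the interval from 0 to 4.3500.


E(max B(s)) = sqrt(2t/pi)
= sqrt(2*4.3500/pi)
= sqrt(2.7693)
= 1.6641

1.6641


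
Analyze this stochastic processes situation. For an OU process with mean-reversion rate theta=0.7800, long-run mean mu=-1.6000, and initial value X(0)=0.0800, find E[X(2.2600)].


E[X(t)] = mu + (X(0) - mu)*exp(-theta*t)
= -1.6000 + (0.0800 - -1.6000)*exp(-0.7800*2.2600)
= -1.6000 + 1.6800 * 0.1716
= -1.3118

-1.3118


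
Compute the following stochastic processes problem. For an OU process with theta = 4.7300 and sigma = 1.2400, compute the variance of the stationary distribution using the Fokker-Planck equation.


Stationary variance = sigma^2 / (2*theta)
= 1.2400^2 / (2*4.7300)
= 1.5376 / 9.4600
= 0.1625

0.1625


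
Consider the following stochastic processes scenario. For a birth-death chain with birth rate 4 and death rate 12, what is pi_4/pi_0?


For birth-death process, pi_n/pi_0 = (lambda/mu)^n
= (4/12)^4
= 0.0123

0.0123


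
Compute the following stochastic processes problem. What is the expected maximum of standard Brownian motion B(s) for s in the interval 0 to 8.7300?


E(max B(s)) = sqrt(2t/pi)
= sqrt(2*8.7300/pi)
= sqrt(5.5577)
= 2.3575

2.3575


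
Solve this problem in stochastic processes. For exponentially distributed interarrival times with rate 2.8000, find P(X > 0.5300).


P(X > t) = exp(-lambda * t)
= exp(-2.8000 * 0.5300)
= exp(-1.4840) = 0.2267

0.2267


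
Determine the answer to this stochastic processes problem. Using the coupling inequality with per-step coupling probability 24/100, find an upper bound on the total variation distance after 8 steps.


TV distance bound <= (1-delta)^n
= (1 - 0.2400)^8
= 0.7600^8
= 0.1113

0.1113


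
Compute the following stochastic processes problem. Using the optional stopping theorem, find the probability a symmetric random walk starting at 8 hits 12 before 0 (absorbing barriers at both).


By optional stopping theorem: E(M at tau) = M(0) = 8
P(hit 12)*12 + P(hit 0)*0 = 8
P(hit 12) = (8 - 0)/(12 - 0) = 2/3 = 0.6667

0.6667


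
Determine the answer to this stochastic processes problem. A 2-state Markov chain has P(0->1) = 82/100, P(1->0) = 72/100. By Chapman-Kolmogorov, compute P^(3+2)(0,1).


P^5 = P^3 * P^2
Computing via matrix multiplication of the transition matrix.
Entry (0,1) of P^5 = 0.5569

0.5569


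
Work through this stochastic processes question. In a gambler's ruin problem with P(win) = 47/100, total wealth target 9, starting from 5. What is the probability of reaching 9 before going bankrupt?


Gambler's ruin formula:
r = q/p = 0.5300/0.4700 = 1.1277
P(win) = (1 - r^i)/(1 - r^N)
= (1 - 1.1277^5)/(1 - 1.1277^9)
= 0.4226

0.4226


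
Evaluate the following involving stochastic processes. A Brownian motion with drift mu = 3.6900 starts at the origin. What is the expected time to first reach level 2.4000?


Expected first passage time = a/mu
= 2.4000/3.6900
= 0.6504

0.6504


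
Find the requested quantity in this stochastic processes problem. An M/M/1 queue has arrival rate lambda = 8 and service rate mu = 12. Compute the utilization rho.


rho = lambda/mu
= 8/12
= 0.6667

0.6667


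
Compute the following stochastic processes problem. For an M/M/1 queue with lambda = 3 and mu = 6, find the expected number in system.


rho = 3/6 = 0.5000
L = rho/(1-rho)
= 0.5000/0.5000
= 1.0000

1.0000


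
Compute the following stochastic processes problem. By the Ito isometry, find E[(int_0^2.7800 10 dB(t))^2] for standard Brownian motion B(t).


By Ito isometry: E[(int f dB)^2] = int f^2 dt
= 10^2 * 2.7800
= 100 * 2.7800 = 278.0000

278.0000


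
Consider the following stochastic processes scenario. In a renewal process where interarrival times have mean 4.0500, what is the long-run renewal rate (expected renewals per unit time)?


Long-run renewal rate = 1/E(X)
= 1/4.0500
= 0.2469

0.2469


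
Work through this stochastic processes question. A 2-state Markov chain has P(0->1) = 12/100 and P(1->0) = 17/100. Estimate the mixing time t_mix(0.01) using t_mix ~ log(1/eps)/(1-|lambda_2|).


lambda_2 = |1 - p01 - p10| = |1 - 0.1200 - 0.1700| = 0.7100
t_mix ~ log(1/eps)/(1 - |lambda_2|)
= log(100)/(1 - 0.7100) = 4.6052/0.2900
= 15.8799

15.8799


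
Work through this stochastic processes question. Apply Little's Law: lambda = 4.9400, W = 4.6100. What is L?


Little's Law: L = lambda * W
= 4.9400 * 4.6100
= 22.7734

22.7734


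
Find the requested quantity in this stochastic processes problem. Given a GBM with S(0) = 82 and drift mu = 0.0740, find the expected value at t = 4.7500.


E[S(t)] = S(0) * exp(mu * t)
= 82 * exp(0.0740 * 4.7500)
= 82 * 1.4212
= 116.5382

116.5382


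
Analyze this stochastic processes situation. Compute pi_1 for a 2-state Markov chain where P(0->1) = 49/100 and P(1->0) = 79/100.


Stationary distribution: pi_0 = p10/(p01+p10), pi_1 = p01/(p01+p10)
p01 = 0.4900, p10 = 0.7900
pi_1 = 0.3828

0.3828


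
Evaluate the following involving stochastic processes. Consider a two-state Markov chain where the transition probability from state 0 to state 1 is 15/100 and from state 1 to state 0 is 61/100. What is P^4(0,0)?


Computing P^4 by matrix multiplication.
P = [[0.8500, 0.1500], [0.6100, 0.3900]]
After raising P to the power 4:
P^4(0,0) = 0.8033

0.8033


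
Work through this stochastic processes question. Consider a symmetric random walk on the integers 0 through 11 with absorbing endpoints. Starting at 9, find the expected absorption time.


For symmetric RW on 0,...,N with absorbing barriers, E(i) = i*(N-i)
E(9) = 9 * 2 = 18

18


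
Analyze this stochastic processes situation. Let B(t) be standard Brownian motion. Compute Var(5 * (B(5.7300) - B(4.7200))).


Var(alpha*(B(t)-B(s))) = alpha^2 * (t-s)
= 5^2 * (5.7300 - 4.7200)
= 25 * 1.0100
= 25.2500

25.2500


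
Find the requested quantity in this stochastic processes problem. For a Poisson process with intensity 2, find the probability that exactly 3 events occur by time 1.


P(N(t)=k) = (lambda*t)^k * exp(-lambda*t) / k!
lambda*t = 2
= 2^3 * exp(-2) / 3!
= 8 * 0.1353 / 6
= 0.1804

0.1804


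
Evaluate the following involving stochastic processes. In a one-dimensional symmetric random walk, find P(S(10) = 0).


P(S(10) = 0) = C(10,5) / 4^5
= 252 / 1024
= 0.2461

0.2461


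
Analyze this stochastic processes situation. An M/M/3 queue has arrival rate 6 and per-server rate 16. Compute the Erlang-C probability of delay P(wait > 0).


a = lambda/mu = 0.3750
rho = a/c = 0.1250
Erlang-C formula applied:
C(c,a) = 0.0069

0.0069


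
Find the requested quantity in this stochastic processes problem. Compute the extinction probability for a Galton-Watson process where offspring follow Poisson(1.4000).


Since mu = 1.4000 > 1, extinction prob q < 1.
Solve s = exp(mu*(s-1)) iteratively.
q = 0.4890

0.4890


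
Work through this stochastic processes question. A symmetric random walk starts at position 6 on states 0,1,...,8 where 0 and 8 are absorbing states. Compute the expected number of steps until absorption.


For symmetric RW on 0,...,N with absorbing barriers, E(i) = i*(N-i)
E(6) = 6 * 2 = 12

12


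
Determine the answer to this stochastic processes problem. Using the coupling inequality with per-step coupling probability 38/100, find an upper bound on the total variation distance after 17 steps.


TV distance bound <= (1-delta)^n
= (1 - 0.3800)^17
= 0.6200^17
= 2.9557e-04

2.9557e-04


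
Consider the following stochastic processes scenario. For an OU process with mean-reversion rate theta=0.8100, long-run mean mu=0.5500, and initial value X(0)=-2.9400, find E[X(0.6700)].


E[X(t)] = mu + (X(0) - mu)*exp(-theta*t)
= 0.5500 + (-2.9400 - 0.5500)*exp(-0.8100*0.6700)
= 0.5500 + -3.4900 * 0.5812
= -1.4783

-1.4783


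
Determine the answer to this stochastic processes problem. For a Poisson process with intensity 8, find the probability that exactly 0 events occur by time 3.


P(N(t)=k) = (lambda*t)^k * exp(-lambda*t) / k!
lambda*t = 24
= 24^0 * exp(-24) / 0!
= 1 * 3.7751e-11 / 1
= 3.7751e-11

3.7751e-11


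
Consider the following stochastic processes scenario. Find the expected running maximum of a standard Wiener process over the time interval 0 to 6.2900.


E(max B(s)) = sqrt(2t/pi)
= sqrt(2*6.2900/pi)
= sqrt(4.0043)
= 2.0011

2.0011


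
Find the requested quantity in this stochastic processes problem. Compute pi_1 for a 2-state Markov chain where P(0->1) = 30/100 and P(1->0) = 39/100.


Stationary distribution: pi_0 = p10/(p01+p10), pi_1 = p01/(p01+p10)
p01 = 0.3000, p10 = 0.3900
pi_1 = 0.4348

0.4348


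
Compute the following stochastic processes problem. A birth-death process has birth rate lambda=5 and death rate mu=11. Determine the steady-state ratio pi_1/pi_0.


For birth-death process, pi_n/pi_0 = (lambda/mu)^n
= (5/11)^1
= 0.4545

0.4545


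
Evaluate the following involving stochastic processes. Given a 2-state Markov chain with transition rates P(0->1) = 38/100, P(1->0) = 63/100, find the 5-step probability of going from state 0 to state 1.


Computing P^5 by matrix multiplication.
P = [[0.6200, 0.3800], [0.6300, 0.3700]]
After raising P to the power 5:
P^5(0,1) = 0.3762

0.3762


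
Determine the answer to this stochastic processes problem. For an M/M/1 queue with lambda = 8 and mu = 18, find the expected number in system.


rho = 8/18 = 0.4444
L = rho/(1-rho)
= 0.4444/0.5556
= 0.8000

0.8000


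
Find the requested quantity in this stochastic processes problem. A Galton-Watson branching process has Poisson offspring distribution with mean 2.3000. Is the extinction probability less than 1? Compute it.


Since mu = 2.3000 > 1, extinction prob q < 1.
Solve s = exp(mu*(s-1)) iteratively.
q = 0.1376

0.1376


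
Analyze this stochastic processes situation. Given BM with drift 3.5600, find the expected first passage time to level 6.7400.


Expected first passage time = a/mu
= 6.7400/3.5600
= 1.8933

1.8933


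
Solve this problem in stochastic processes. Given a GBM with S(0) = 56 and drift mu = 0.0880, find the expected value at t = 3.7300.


E[S(t)] = S(0) * exp(mu * t)
= 56 * exp(0.0880 * 3.7300)
= 56 * 1.3885
= 77.7572

77.7572


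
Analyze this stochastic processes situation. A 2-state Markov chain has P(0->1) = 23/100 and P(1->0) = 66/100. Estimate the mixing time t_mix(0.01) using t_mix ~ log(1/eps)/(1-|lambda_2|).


lambda_2 = |1 - p01 - p10| = |1 - 0.2300 - 0.6600| = 0.1100
t_mix ~ log(1/eps)/(1 - |lambda_2|)
= log(100)/(1 - 0.1100) = 4.6052/0.8900
= 5.1743

5.1743


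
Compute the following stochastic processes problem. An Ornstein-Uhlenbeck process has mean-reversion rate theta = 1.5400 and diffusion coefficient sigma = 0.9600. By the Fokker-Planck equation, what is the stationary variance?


Stationary variance = sigma^2 / (2*theta)
= 0.9600^2 / (2*1.5400)
= 0.9216 / 3.0800
= 0.2992

0.2992


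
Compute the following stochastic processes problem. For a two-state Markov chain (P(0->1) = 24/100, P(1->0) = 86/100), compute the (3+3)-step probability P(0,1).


P^6 = P^3 * P^3
Computing via matrix multiplication of the transition matrix.
Entry (0,1) of P^6 = 0.2182

0.2182


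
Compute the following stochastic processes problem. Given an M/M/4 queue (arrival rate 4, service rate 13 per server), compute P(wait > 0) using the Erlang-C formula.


a = lambda/mu = 0.3077
rho = a/c = 0.0769
Erlang-C formula applied:
C(c,a) = 2.9743e-04

2.9743e-04


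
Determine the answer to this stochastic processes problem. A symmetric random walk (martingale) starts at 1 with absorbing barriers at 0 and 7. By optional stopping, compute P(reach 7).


By optional stopping theorem: E(M at tau) = M(0) = 1
P(hit 7)*7 + P(hit 0)*0 = 1
P(hit 7) = (1 - 0)/(7 - 0) = 1/7 = 0.1429

0.1429


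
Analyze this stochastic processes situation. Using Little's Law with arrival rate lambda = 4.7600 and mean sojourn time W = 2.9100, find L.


Little's Law: L = lambda * W
= 4.7600 * 2.9100
= 13.8516

13.8516


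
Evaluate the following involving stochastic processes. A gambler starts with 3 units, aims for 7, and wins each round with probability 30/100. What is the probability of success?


Gambler's ruin formula:
r = q/p = 0.7000/0.3000 = 2.3333
P(win) = (1 - r^i)/(1 - r^N)
= (1 - 2.3333^3)/(1 - 2.3333^7)
= 0.0312

0.0312


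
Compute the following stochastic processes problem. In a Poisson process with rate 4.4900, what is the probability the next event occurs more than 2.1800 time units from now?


P(X > t) = exp(-lambda * t)
= exp(-4.4900 * 2.1800)
= exp(-9.7882) = 5.6110e-05

5.6110e-05


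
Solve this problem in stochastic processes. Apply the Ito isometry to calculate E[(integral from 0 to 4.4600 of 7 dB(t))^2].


By Ito isometry: E[(int f dB)^2] = int f^2 dt
= 7^2 * 4.4600
= 49 * 4.4600 = 218.5400

218.5400


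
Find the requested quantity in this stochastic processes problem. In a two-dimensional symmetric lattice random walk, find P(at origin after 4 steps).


P = C(4,2)^2 / 4^4
= 6^2 / 256
= 36 / 256
= 0.1406

0.1406


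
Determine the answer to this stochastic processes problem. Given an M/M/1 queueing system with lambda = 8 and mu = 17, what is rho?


rho = lambda/mu
= 8/17
= 0.4706

0.4706


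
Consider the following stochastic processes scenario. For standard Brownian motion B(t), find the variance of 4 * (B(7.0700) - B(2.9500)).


Var(alpha*(B(t)-B(s))) = alpha^2 * (t-s)
= 4^2 * (7.0700 - 2.9500)
= 16 * 4.1200
= 65.9200

65.9200


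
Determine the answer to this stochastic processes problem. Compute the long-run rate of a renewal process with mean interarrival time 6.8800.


Long-run renewal rate = 1/E(X)
= 1/6.8800
= 0.1453

0.1453


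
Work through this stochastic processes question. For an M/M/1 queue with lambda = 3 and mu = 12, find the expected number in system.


rho = 3/12 = 0.2500
L = rho/(1-rho)
= 0.2500/0.7500
= 0.3333

0.3333


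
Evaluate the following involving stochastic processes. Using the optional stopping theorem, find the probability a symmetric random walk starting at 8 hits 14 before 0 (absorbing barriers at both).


By optional stopping theorem: E(M at tau) = M(0) = 8
P(hit 14)*14 + P(hit 0)*0 = 8
P(hit 14) = (8 - 0)/(14 - 0) = 4/7 = 0.5714

0.5714


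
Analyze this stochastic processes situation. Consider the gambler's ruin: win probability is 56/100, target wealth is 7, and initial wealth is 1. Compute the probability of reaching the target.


Gambler's ruin formula:
r = q/p = 0.4400/0.5600 = 0.7857
P(win) = (1 - r^i)/(1 - r^N)
= (1 - 0.7857^1)/(1 - 0.7857^7)
= 0.2629

0.2629


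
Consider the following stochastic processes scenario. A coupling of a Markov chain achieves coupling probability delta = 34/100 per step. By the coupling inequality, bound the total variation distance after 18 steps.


TV distance bound <= (1-delta)^n
= (1 - 0.3400)^18
= 0.6600^18
= 5.6466e-04

5.6466e-04


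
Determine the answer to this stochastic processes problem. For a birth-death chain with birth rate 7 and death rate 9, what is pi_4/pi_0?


For birth-death process, pi_n/pi_0 = (lambda/mu)^n
= (7/9)^4
= 0.3660

0.3660


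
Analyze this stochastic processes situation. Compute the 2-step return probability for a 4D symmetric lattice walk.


P(return in 2 steps) = P(reverse first step) = 1/(2d)
= 1/8
= 0.1250

0.1250


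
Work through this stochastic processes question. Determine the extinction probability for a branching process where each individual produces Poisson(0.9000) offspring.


Since mu = 0.9000 <= 1, extinction probability = 1.

1.0000


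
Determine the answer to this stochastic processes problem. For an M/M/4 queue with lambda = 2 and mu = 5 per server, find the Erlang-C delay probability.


a = lambda/mu = 0.4000
rho = a/c = 0.1000
Erlang-C formula applied:
C(c,a) = 7.9444e-04

7.9444e-04


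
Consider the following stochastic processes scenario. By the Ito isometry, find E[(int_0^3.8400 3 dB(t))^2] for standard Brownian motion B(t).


By Ito isometry: E[(int f dB)^2] = int f^2 dt
= 3^2 * 3.8400
= 9 * 3.8400 = 34.5600

34.5600


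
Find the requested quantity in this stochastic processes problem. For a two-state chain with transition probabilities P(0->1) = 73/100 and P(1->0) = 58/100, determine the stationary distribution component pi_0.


Stationary distribution: pi_0 = p10/(p01+p10), pi_1 = p01/(p01+p10)
p01 = 0.7300, p10 = 0.5800
pi_0 = 0.4427

0.4427


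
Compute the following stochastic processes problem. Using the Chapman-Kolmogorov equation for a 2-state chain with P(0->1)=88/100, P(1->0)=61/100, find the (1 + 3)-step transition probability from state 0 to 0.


P^4 = P^1 * P^3
Computing via matrix multiplication of the transition matrix.
Entry (0,0) of P^4 = 0.4434

0.4434


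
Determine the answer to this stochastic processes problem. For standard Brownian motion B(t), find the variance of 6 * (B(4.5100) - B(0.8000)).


Var(alpha*(B(t)-B(s))) = alpha^2 * (t-s)
= 6^2 * (4.5100 - 0.8000)
= 36 * 3.7100
= 133.5600

133.5600


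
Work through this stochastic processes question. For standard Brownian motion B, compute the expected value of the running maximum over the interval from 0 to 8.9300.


E(max B(s)) = sqrt(2t/pi)
= sqrt(2*8.9300/pi)
= sqrt(5.6850)
= 2.3843

2.3843


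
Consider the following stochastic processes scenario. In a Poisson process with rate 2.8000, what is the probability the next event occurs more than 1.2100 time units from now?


P(X > t) = exp(-lambda * t)
= exp(-2.8000 * 1.2100)
= exp(-3.3880) = 0.0338

0.0338


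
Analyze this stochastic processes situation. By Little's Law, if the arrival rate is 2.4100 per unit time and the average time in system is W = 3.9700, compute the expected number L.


Little's Law: L = lambda * W
= 2.4100 * 3.9700
= 9.5677

9.5677


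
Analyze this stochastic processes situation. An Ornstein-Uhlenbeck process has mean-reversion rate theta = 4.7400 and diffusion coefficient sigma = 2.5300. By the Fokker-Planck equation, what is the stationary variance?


Stationary variance = sigma^2 / (2*theta)
= 2.5300^2 / (2*4.7400)
= 6.4009 / 9.4800
= 0.6752

0.6752


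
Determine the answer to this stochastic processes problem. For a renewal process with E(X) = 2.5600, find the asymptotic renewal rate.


Long-run renewal rate = 1/E(X)
= 1/2.5600
= 0.3906

0.3906


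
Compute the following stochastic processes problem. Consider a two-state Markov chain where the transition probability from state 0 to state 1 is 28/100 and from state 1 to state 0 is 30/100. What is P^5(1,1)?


Computing P^5 by matrix multiplication.
P = [[0.7200, 0.2800], [0.3000, 0.7000]]
After raising P to the power 5:
P^5(1,1) = 0.4895

0.4895


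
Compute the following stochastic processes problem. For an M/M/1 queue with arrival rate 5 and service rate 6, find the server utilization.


rho = lambda/mu
= 5/6
= 0.8333

0.8333


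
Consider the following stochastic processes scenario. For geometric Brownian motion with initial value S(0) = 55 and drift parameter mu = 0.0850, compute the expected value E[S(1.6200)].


E[S(t)] = S(0) * exp(mu * t)
= 55 * exp(0.0850 * 1.6200)
= 55 * 1.1476
= 63.1197

63.1197
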